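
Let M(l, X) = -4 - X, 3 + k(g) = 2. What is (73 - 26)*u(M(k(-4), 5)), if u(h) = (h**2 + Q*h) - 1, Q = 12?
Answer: -1316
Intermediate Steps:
k(g) = -1 (k(g) = -3 + 2 = -1)
u(h) = -1 + h**2 + 12*h (u(h) = (h**2 + 12*h) - 1 = -1 + h**2 + 12*h)
(73 - 26)*u(M(k(-4), 5)) = (73 - 26)*(-1 + (-4 - 1*5)**2 + 12*(-4 - 1*5)) = 47*(-1 + (-4 - 5)**2 + 12*(-4 - 5)) = 47*(-1 + (-9)**2 + 12*(-9)) = 47*(-1 + 81 - 108) = 47*(-28) = -1316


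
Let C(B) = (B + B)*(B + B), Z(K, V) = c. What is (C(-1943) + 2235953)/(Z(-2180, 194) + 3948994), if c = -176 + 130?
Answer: 5778983/1316316 ≈ 4.3903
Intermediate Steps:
c = -46
Z(K, V) = -46
C(B) = 4*B² (C(B) = (2*B)*(2*B) = 4*B²)
(C(-1943) + 2235953)/(Z(-2180, 194) + 3948994) = (4*(-1943)² + 2235953)/(-46 + 3948994) = (4*3775249 + 2235953)/3948948 = (15100996 + 2235953)*(1/3948948) = 17336949*(1/3948948) = 5778983/1316316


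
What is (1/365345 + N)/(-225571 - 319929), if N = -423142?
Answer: 154592813989/199295697500 ≈ 0.77570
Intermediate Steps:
(1/365345 + N)/(-225571 - 319929) = (1/365345 - 423142)/(-225571 - 319929) = (1/365345 - 423142)/(-545500) = -154592813989/365345*(-1/545500) = 154592813989/199295697500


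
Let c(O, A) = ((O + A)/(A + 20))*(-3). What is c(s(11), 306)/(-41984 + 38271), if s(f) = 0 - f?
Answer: 885/1210438 ≈ 0.00073114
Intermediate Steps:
s(f) = -f
c(O, A) = -3*(A + O)/(20 + A) (c(O, A) = ((A + O)/(20 + A))*(-3) = -3*(A + O)/(20 + A))
c(s(11), 306)/(-41984 + 38271) = (3*(-1*306 - (-1)*11)/(20 + 306))/(-41984 + 38271) = (3*(-306 - 1*(-11))/326)/(-3713) = (3*(1/326)*(-306 + 11))*(-1/3713) = (3*(1/326)*(-295))*(-1/3713) = -885/326*(-1/3713) = 885/1210438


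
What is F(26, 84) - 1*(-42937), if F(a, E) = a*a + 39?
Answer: 43652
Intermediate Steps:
F(a, E) = 39 + a² (F(a, E) = a² + 39 = 39 + a²)
F(26, 84) - 1*(-42937) = (39 + 26²) - 1*(-42937) = (39 + 676) + 42937 = 715 + 42937 = 43652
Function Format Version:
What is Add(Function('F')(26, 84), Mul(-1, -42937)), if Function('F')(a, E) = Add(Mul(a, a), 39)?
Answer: 43652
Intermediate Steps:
Function('F')(a, E) = Add(39, Pow(a, 2)) (Function('F')(a, E) = Add(Pow(a, 2), 39) = Add(39, Pow(a, 2)))
Add(Function('F')(26, 84), Mul(-1, -42937)) = Add(Add(39, Pow(26, 2)), Mul(-1, -42937)) = Add(Add(39, 676), 42937) = Add(715, 42937) = 43652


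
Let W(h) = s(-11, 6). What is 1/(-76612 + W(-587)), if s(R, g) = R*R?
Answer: -1/76491 ≈ -1.3073e-5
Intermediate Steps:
s(R, g) = R²
W(h) = 121 (W(h) = (-11)² = 121)
1/(-76612 + W(-587)) = 1/(-76612 + 121) = 1/(-76491) = -1/76491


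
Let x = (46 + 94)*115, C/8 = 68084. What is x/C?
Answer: 4025/136168 ≈ 0.029559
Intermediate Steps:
C = 544672 (C = 8*68084 = 544672)
x = 16100 (x = 140*115 = 16100)
x/C = 16100/544672 = 16100*(1/544672) = 4025/136168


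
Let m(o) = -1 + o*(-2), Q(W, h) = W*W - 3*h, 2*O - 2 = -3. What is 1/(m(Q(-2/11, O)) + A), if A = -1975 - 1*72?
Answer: -121/248179 ≈ -0.00048755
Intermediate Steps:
O = -1/2 (O = 1 + (1/2)*(-3) = 1 - 3/2 = -1/2 ≈ -0.50000)
Q(W, h) = W**2 - 3*h
A = -2047 (A = -1975 - 72 = -2047)
m(o) = -1 - 2*o
1/(m(Q(-2/11, O)) + A) = 1/((-1 - 2*((-2/11)**2 - 3*(-1/2))) - 2047) = 1/((-1 - 2*((-2*1/11)**2 + 3/2)) - 2047) = 1/((-1 - 2*((-2/11)**2 + 3/2)) - 2047) = 1/((-1 - 2*(4/121 + 3/2)) - 2047) = 1/((-1 - 2*371/242) - 2047) = 1/((-1 - 371/121) - 2047) = 1/(-492/121 - 2047) = 1/(-248179/121) = -121/248179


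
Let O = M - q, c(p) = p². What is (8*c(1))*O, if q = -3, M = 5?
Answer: 64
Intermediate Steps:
O = 8 (O = 5 - 1*(-3) = 5 + 3 = 8)
(8*c(1))*O = (8*1²)*8 = (8*1)*8 = 8*8 = 64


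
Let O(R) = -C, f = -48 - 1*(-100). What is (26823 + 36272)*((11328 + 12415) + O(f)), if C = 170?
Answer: 1487338435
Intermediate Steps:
f = 52 (f = -48 + 100 = 52)
O(R) = -170 (O(R) = -1*170 = -170)
(26823 + 36272)*((11328 + 12415) + O(f)) = (26823 + 36272)*((11328 + 12415) - 170) = 63095*(23743 - 170) = 63095*23573 = 1487338435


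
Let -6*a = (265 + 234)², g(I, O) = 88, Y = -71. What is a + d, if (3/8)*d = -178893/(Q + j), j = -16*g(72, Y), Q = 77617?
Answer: -6326326499/152418 ≈ -41506.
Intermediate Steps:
j = -1408 (j = -16*88 = -1408)
a = -249001/6 (a = -(265 + 234)²/6 = -⅙*499² = -⅙*249001 = -249001/6 ≈ -41500.)
d = -159016/25403 (d = 8*(-178893/(77617 - 1408))/3 = 8*(-178893/76209)/3 = 8*(-178893*1/76209)/3 = (8/3)*(-59631/25403) = -159016/25403 ≈ -6.2597)
a + d = -249001/6 - 159016/25403 = -6326326499/152418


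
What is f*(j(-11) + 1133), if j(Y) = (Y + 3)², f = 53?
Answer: 63441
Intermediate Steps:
j(Y) = (3 + Y)²
f*(j(-11) + 1133) = 53*((3 - 11)² + 1133) = 53*((-8)² + 1133) = 53*(64 + 1133) = 53*1197 = 63441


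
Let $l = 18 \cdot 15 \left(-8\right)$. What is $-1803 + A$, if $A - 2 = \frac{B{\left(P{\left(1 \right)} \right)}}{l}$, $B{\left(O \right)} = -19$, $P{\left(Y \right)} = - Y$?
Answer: $- \frac{3890141}{2160} \approx -1801.0$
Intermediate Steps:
$l = -2160$ ($l = 270 \left(-8\right) = -2160$)
$A = \frac{4339}{2160}$ ($A = 2 - \frac{19}{-2160} = 2 - - \frac{19}{2160} = 2 + \frac{19}{2160} = \frac{4339}{2160} \approx 2.0088$)
$-1803 + A = -1803 + \frac{4339}{2160} = - \frac{3890141}{2160}$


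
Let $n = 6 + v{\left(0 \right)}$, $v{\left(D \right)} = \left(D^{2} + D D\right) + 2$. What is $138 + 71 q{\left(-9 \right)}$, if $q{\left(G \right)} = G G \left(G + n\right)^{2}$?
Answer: $5889$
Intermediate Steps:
$v{\left(D \right)} = 2 + 2 D^{2}$ ($v{\left(D \right)} = \left(D^{2} + D^{2}\right) + 2 = 2 D^{2} + 2 = 2 + 2 D^{2}$)
$n = 8$ ($n = 6 + \left(2 + 2 \cdot 0^{2}\right) = 6 + \left(2 + 2 \cdot 0\right) = 6 + \left(2 + 0\right) = 6 + 2 = 8$)
$q{\left(G \right)} = G^{2} \left(8 + G\right)^{2}$ ($q{\left(G \right)} = G G \left(G + 8\right)^{2} = G^{2} \left(8 + G\right)^{2}$)
$138 + 71 q{\left(-9 \right)} = 138 + 71 \left(-9\right)^{2} \left(8 - 9\right)^{2} = 138 + 71 \cdot 81 \left(-1\right)^{2} = 138 + 71 \cdot 81 \cdot 1 = 138 + 71 \cdot 81 = 138 + 5751 = 5889$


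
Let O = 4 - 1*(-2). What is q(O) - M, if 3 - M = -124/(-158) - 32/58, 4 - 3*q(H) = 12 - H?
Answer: -23599/6873 ≈ -3.4336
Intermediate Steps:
O = 6 (O = 4 + 2 = 6)
q(H) = -8/3 + H/3 (q(H) = 4/3 - (12 - H)/3 = 4/3 + (-4 + H/3) = -8/3 + H/3)
M = 6339/2291 (M = 3 - (-124/(-158) - 32/58) = 3 - (-124*(-1/158) - 32*1/58) = 3 - (62/79 - 16/29) = 3 - 1*534/2291 = 3 - 534/2291 = 6339/2291 ≈ 2.7669)
q(O) - M = (-8/3 + (⅓)*6) - 1*6339/2291 = (-8/3 + 2) - 6339/2291 = -⅔ - 6339/2291 = -23599/6873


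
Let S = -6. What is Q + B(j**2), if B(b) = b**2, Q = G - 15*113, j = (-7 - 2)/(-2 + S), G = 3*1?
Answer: -6923871/4096 ≈ -1690.4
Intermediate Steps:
G = 3
j = 9/8 (j = (-7 - 2)/(-2 - 6) = -9/(-8) = -9*(-1/8) = 9/8 ≈ 1.1250)
Q = -1692 (Q = 3 - 15*113 = 3 - 1695 = -1692)
Q + B(j**2) = -1692 + ((9/8)**2)**2 = -1692 + (81/64)**2 = -1692 + 6561/4096 = -6923871/4096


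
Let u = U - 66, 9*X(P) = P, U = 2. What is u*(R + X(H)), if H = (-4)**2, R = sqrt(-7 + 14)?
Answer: -1024/9 - 64*sqrt(7) ≈ -283.11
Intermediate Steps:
R = sqrt(7) ≈ 2.6458
H = 16
X(P) = P/9
u = -64 (u = 2 - 66 = -64)
u*(R + X(H)) = -64*(sqrt(7) + (1/9)*16) = -64*(sqrt(7) + 16/9) = -64*(16/9 + sqrt(7)) = -1024/9 - 64*sqrt(7)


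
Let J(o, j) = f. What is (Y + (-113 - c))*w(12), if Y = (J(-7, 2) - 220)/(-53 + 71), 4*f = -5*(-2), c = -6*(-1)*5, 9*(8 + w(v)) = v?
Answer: 9305/9 ≈ 1033.9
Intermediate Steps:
w(v) = -8 + v/9
c = 30 (c = 6*5 = 30)
f = 5/2 (f = (-5*(-2))/4 = (¼)*10 = 5/2 ≈ 2.5000)
J(o, j) = 5/2
Y = -145/12 (Y = (5/2 - 220)/(-53 + 71) = -435/2/18 = -435/2*1/18 = -145/12 ≈ -12.083)
(Y + (-113 - c))*w(12) = (-145/12 + (-113 - 1*30))*(-8 + (⅑)*12) = (-145/12 + (-113 - 30))*(-8 + 4/3) = (-145/12 - 143)*(-20/3) = -1861/12*(-20/3) = 9305/9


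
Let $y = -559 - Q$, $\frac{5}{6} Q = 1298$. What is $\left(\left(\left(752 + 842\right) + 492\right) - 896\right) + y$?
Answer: $- \frac{4633}{5} \approx -926.6$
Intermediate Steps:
$Q = \frac{7788}{5}$ ($Q = \frac{6}{5} \cdot 1298 = \frac{7788}{5} \approx 1557.6$)
$y = - \frac{10583}{5}$ ($y = -559 - \frac{7788}{5} = - \frac{10583}{5} \approx -2116.6$)
$\left(\left(\left(752 + 842\right) + 492\right) - 896\right) + y = \left(\left(\left(752 + 842\right) + 492\right) - 896\right) - \frac{10583}{5} = \left(\left(1594 + 492\right) - 896\right) - \frac{10583}{5} = \left(2086 - 896\right) - \frac{10583}{5} = 1190 - \frac{10583}{5} = - \frac{4633}{5}$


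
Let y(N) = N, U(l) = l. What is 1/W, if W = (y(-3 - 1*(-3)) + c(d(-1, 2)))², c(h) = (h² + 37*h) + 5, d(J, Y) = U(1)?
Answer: 1/1849 ≈ 0.00054083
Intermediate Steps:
d(J, Y) = 1
c(h) = 5 + h² + 37*h
W = 1849 (W = ((-3 - 1*(-3)) + (5 + 1² + 37*1))² = ((-3 + 3) + (5 + 1 + 37))² = (0 + 43)² = 43² = 1849)
1/W = 1/1849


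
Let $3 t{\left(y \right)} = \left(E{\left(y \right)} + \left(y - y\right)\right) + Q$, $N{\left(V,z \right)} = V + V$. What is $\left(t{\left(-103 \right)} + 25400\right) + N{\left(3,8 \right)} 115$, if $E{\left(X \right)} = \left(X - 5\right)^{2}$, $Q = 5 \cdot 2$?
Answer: $\frac{89944}{3} \approx 29981.0$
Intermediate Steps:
$Q = 10$
$N{\left(V,z \right)} = 2 V$
$E{\left(X \right)} = \left(-5 + X\right)^{2}$
$t{\left(y \right)} = \frac{10}{3} + \frac{\left(-5 + y\right)^{2}}{3}$ ($t{\left(y \right)} = \frac{\left(\left(-5 + y\right)^{2} + \left(y - y\right)\right) + 10}{3} = \frac{\left(\left(-5 + y\right)^{2} + 0\right) + 10}{3} = \frac{\left(-5 + y\right)^{2} + 10}{3} = \frac{10 + \left(-5 + y\right)^{2}}{3} = \frac{10}{3} + \frac{\left(-5 + y\right)^{2}}{3}$)
$\left(t{\left(-103 \right)} + 25400\right) + N{\left(3,8 \right)} 115 = \left(\left(\frac{10}{3} + \frac{\left(-5 - 103\right)^{2}}{3}\right) + 25400\right) + 2 \cdot 3 \cdot 115 = \left(\left(\frac{10}{3} + \frac{\left(-108\right)^{2}}{3}\right) + 25400\right) + 6 \cdot 115 = \left(\left(\frac{10}{3} + \frac{1}{3} \cdot 11664\right) + 25400\right) + 690 = \left(\left(\frac{10}{3} + 3888\right) + 25400\right) + 690 = \left(\frac{11674}{3} + 25400\right) + 690 = \frac{87874}{3} + 690 = \frac{89944}{3}$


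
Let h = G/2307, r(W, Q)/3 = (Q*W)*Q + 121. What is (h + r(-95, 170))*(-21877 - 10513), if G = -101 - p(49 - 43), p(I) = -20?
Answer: 205144960018200/769 ≈ 2.6677e+11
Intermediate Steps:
r(W, Q) = 363 + 3*W*Q² (r(W, Q) = 3*((Q*W)*Q + 121) = 3*(W*Q² + 121) = 3*(121 + W*Q²) = 363 + 3*W*Q²)
G = -81 (G = -101 - 1*(-20) = -101 + 20 = -81)
h = -27/769 (h = -81/2307 = -81*1/2307 = -27/769 ≈ -0.035111)
(h + r(-95, 170))*(-21877 - 10513) = (-27/769 + (363 + 3*(-95)*170²))*(-21877 - 10513) = (-27/769 + (363 + 3*(-95)*28900))*(-32390) = (-27/769 + (363 - 8236500))*(-32390) = (-27/769 - 8236137)*(-32390) = -6333589380/769*(-32390) = 205144960018200/769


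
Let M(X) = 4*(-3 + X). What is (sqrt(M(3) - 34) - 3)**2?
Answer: (3 - I*sqrt(34))**2 ≈ -25.0 - 34.986*I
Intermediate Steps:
M(X) = -12 + 4*X
(sqrt(M(3) - 34) - 3)**2 = (sqrt((-12 + 4*3) - 34) - 3)**2 = (sqrt((-12 + 12) - 34) - 3)**2 = (sqrt(0 - 34) - 3)**2 = (sqrt(-34) - 3)**2 = (I*sqrt(34) - 3)**2 = (-3 + I*sqrt(34))**2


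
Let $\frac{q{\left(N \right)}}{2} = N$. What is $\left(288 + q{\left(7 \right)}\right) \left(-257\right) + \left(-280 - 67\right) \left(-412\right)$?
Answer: $65350$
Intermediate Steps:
$q{\left(N \right)} = 2 N$
$\left(288 + q{\left(7 \right)}\right) \left(-257\right) + \left(-280 - 67\right) \left(-412\right) = \left(288 + 2 \cdot 7\right) \left(-257\right) + \left(-280 - 67\right) \left(-412\right) = \left(288 + 14\right) \left(-257\right) - -142964 = 302 \left(-257\right) + 142964 = -77614 + 142964 = 65350$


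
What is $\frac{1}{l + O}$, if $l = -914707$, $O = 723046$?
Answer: $- \frac{1}{191661} \approx -5.2175 \cdot 10^{-6}$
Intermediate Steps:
$\frac{1}{l + O} = \frac{1}{-914707 + 723046} = \frac{1}{-191661} = - \frac{1}{191661}$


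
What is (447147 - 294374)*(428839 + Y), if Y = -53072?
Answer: 57407051891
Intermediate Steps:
(447147 - 294374)*(428839 + Y) = (447147 - 294374)*(428839 - 53072) = 152773*375767 = 57407051891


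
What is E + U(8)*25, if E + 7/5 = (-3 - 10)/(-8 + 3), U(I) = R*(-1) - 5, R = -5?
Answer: 6/5 ≈ 1.2000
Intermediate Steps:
U(I) = 0 (U(I) = -5*(-1) - 5 = 5 - 5 = 0)
E = 6/5 (E = -7/5 + (-3 - 10)/(-8 + 3) = -7/5 - 13/(-5) = -7/5 - 13*(-⅕) = -7/5 + 13/5 = 6/5 ≈ 1.2000)
E + U(8)*25 = 6/5 + 0*25 = 6/5 + 0 = 6/5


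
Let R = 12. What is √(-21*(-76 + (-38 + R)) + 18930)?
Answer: 4*√1317 ≈ 145.16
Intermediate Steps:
√(-21*(-76 + (-38 + R)) + 18930) = √(-21*(-76 + (-38 + 12)) + 18930) = √(-21*(-76 - 26) + 18930) = √(-21*(-102) + 18930) = √(2142 + 18930) = √21072 = 4*√1317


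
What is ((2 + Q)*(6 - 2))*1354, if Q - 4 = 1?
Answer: 37912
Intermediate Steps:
Q = 5 (Q = 4 + 1 = 5)
((2 + Q)*(6 - 2))*1354 = ((2 + 5)*(6 - 2))*1354 = (7*4)*1354 = 28*1354 = 37912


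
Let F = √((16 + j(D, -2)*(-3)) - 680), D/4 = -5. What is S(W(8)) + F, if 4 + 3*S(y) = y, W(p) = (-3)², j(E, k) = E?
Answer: 5/3 + 2*I*√151 ≈ 1.6667 + 24.576*I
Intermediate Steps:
D = -20 (D = 4*(-5) = -20)
W(p) = 9
S(y) = -4/3 + y/3
F = 2*I*√151 (F = √((16 - 20*(-3)) - 680) = √((16 + 60) - 680) = √(76 - 680) = √(-604) = 2*I*√151 ≈ 24.576*I)
S(W(8)) + F = (-4/3 + (⅓)*9) + 2*I*√151 = (-4/3 + 3) + 2*I*√151 = 5/3 + 2*I*√151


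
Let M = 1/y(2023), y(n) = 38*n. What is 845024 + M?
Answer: 64960374977/76874 ≈ 8.4502e+5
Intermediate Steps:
M = 1/76874 (M = 1/(38*2023) = 1/76874 ≈ 1.3008e-5)
845024 + M = 845024 + 1/76874 = 64960374977/76874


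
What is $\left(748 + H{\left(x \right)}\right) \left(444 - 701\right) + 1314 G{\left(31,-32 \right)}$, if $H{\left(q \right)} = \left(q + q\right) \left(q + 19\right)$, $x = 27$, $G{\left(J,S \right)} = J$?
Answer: $-789890$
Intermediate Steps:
$H{\left(q \right)} = 2 q \left(19 + q\right)$
$\left(748 + H{\left(x \right)}\right) \left(444 - 701\right) + 1314 G{\left(31,-32 \right)} = \left(748 + 2 \cdot 27 \left(19 + 27\right)\right) \left(444 - 701\right) + 1314 \cdot 31 = \left(748 + 2 \cdot 27 \cdot 46\right) \left(-257\right) + 40734 = \left(748 + 2484\right) \left(-257\right) + 40734 = 3232 \left(-257\right) + 40734 = -830624 + 40734 = -789890$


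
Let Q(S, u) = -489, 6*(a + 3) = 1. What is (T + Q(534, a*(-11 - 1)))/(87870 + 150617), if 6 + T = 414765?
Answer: 414270/238487 ≈ 1.7371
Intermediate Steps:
a = -17/6 (a = -3 + (⅙)*1 = -3 + ⅙ = -17/6 ≈ -2.8333)
T = 414759 (T = -6 + 414765 = 414759)
(T + Q(534, a*(-11 - 1)))/(87870 + 150617) = (414759 - 489)/(87870 + 150617) = 414270/238487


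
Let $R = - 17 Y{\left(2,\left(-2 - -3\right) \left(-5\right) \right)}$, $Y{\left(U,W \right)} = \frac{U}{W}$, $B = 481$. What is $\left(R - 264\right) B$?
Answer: $- \frac{618566}{5} \approx -1.2371 \cdot 10^{5}$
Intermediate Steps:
$R = \frac{34}{5}$ ($R = - 17 \frac{2}{\left(-2 - -3\right) \left(-5\right)} = - 17 \frac{2}{\left(-2 + 3\right) \left(-5\right)} = - 17 \frac{2}{1 \left(-5\right)} = - 17 \frac{2}{-5} = - 17 \cdot 2 \left(- \frac{1}{5}\right) = \left(-17\right) \left(- \frac{2}{5}\right) = \frac{34}{5} \approx 6.8$)
$\left(R - 264\right) B = \left(\frac{34}{5} - 264\right) 481 = \left(- \frac{1286}{5}\right) 481 = - \frac{618566}{5}$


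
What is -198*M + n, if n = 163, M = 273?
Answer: -53891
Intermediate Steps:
-198*M + n = -198*273 + 163 = -54054 + 163 = -53891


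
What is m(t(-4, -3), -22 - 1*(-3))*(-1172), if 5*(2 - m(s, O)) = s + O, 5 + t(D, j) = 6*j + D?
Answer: -65632/5 ≈ -13126.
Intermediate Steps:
t(D, j) = -5 + D + 6*j (t(D, j) = -5 + (6*j + D) = -5 + (D + 6*j) = -5 + D + 6*j)
m(s, O) = 2 - O/5 - s/5 (m(s, O) = 2 - (s + O)/5 = 2 - (O + s)/5 = 2 + (-O/5 - s/5) = 2 - O/5 - s/5)
m(t(-4, -3), -22 - 1*(-3))*(-1172) = (2 - (-22 - 1*(-3))/5 - (-5 - 4 + 6*(-3))/5)*(-1172) = (2 - (-22 + 3)/5 - (-5 - 4 - 18)/5)*(-1172) = (2 - 1/5*(-19) - 1/5*(-27))*(-1172) = (2 + 19/5 + 27/5)*(-1172) = (56/5)*(-1172) = -65632/5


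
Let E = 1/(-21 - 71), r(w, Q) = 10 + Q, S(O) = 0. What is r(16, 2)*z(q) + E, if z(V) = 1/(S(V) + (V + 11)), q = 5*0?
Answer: 1093/1012 ≈ 1.0800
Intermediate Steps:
q = 0
z(V) = 1/(11 + V) (z(V) = 1/(0 + (V + 11)) = 1/(0 + (11 + V)) = 1/(11 + V))
E = -1/92 (E = 1/(-92) = -1/92 ≈ -0.010870)
r(16, 2)*z(q) + E = (10 + 2)/(11 + 0) - 1/92 = 12/11 - 1/92 = 1093/1012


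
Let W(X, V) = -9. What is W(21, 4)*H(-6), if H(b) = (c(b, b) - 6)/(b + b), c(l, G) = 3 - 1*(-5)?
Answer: 3/2 ≈ 1.5000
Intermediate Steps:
c(l, G) = 8 (c(l, G) = 3 + 5 = 8)
H(b) = 1/b (H(b) = (8 - 6)/(b + b) = 2/((2*b)) = 2*(1/(2*b)) = 1/b)
W(21, 4)*H(-6) = -9/(-6) = -9*(-1/6) = 3/2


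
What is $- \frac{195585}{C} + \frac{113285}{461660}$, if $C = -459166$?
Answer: $\frac{14231039141}{21197857556} \approx 0.67134$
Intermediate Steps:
$- \frac{195585}{C} + \frac{113285}{461660} = - \frac{195585}{-459166} + \frac{113285}{461660} = \left(-195585\right) \left(- \frac{1}{459166}\right) + 113285 \cdot \frac{1}{461660} = \frac{195585}{459166} + \frac{22657}{92332} = \frac{14231039141}{21197857556}$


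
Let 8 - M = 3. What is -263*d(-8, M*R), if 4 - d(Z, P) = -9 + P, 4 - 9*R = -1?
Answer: -24196/9 ≈ -2688.4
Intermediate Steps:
M = 5 (M = 8 - 1*3 = 8 - 3 = 5)
R = 5/9 (R = 4/9 - 1/9*(-1) = 4/9 + 1/9 = 5/9 ≈ 0.55556)
d(Z, P) = 13 - P (d(Z, P) = 4 - (-9 + P) = 4 + (9 - P) = 13 - P)
-263*d(-8, M*R) = -263*(13 - 5*5/9) = -263*(13 - 1*25/9) = -263*(13 - 25/9) = -263*92/9 = -24196/9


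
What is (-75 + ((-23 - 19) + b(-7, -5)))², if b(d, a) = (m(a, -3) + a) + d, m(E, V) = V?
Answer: 17424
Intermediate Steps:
b(d, a) = -3 + a + d (b(d, a) = (-3 + a) + d = -3 + a + d)
(-75 + ((-23 - 19) + b(-7, -5)))² = (-75 + ((-23 - 19) + (-3 - 5 - 7)))² = (-75 + (-42 - 15))² = (-75 - 57)² = (-132)² = 17424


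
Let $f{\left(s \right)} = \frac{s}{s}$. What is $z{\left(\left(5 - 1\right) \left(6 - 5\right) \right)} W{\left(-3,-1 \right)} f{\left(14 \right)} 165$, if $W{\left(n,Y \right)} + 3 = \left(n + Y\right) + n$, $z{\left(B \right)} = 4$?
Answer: $-6600$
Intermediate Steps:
$W{\left(n,Y \right)} = -3 + Y + 2 n$ ($W{\left(n,Y \right)} = -3 + \left(\left(n + Y\right) + n\right) = -3 + \left(\left(Y + n\right) + n\right) = -3 + \left(Y + 2 n\right) = -3 + Y + 2 n$)
$f{\left(s \right)} = 1$
$z{\left(\left(5 - 1\right) \left(6 - 5\right) \right)} W{\left(-3,-1 \right)} f{\left(14 \right)} 165 = 4 \left(-3 - 1 + 2 \left(-3\right)\right) 1 \cdot 165 = 4 \left(-3 - 1 - 6\right) 1 \cdot 165 = 4 \left(-10\right) 1 \cdot 165 = \left(-40\right) 1 \cdot 165 = \left(-40\right) 165 = -6600$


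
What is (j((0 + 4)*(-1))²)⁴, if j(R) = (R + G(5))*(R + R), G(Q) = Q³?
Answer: 770908543062800676683776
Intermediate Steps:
j(R) = 2*R*(125 + R) (j(R) = (R + 5³)*(R + R) = (R + 125)*(2*R) = (125 + R)*(2*R) = 2*R*(125 + R))
(j((0 + 4)*(-1))²)⁴ = ((2*((0 + 4)*(-1))*(125 + (0 + 4)*(-1)))²)⁴ = ((2*(4*(-1))*(125 + 4*(-1)))²)⁴ = ((2*(-4)*(125 - 4))²)⁴ = ((2*(-4)*121)²)⁴ = ((-968)²)⁴ = 937024⁴ = 770908543062800676683776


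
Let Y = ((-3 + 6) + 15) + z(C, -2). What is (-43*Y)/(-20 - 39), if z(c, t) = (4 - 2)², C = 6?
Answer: 946/59 ≈ 16.034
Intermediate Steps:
z(c, t) = 4 (z(c, t) = 2² = 4)
Y = 22 (Y = ((-3 + 6) + 15) + 4 = (3 + 15) + 4 = 18 + 4 = 22)
(-43*Y)/(-20 - 39) = (-43*22)/(-20 - 39) = -946/(-59) = -946*(-1/59) = 946/59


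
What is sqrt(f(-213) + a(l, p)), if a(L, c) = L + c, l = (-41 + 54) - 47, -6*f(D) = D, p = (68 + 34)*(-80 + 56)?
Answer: I*sqrt(9786)/2 ≈ 49.462*I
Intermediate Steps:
p = -2448 (p = 102*(-24) = -2448)
f(D) = -D/6
l = -34 (l = 13 - 47 = -34)
sqrt(f(-213) + a(l, p)) = sqrt(-1/6*(-213) + (-34 - 2448)) = sqrt(71/2 - 2482) = sqrt(-4893/2) = I*sqrt(9786)/2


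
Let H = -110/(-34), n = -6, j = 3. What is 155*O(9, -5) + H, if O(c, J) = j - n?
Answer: 23770/17 ≈ 1398.2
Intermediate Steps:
O(c, J) = 9 (O(c, J) = 3 - 1*(-6) = 3 + 6 = 9)
H = 55/17 (H = -110*(-1/34) = 55/17 ≈ 3.2353)
155*O(9, -5) + H = 155*9 + 55/17 = 1395 + 55/17 = 23770/17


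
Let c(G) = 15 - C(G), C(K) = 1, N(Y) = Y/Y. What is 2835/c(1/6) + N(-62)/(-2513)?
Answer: 1017763/5026 ≈ 202.50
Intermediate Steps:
N(Y) = 1
c(G) = 14 (c(G) = 15 - 1*1 = 15 - 1 = 14)
2835/c(1/6) + N(-62)/(-2513) = 2835/14 + 1/(-2513) = 2835*(1/14) + 1*(-1/2513) = 405/2 - 1/2513 = 1017763/5026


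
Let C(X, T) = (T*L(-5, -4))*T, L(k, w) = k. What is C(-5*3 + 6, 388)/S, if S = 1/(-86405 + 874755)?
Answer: -593406812000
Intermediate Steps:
S = 1/788350 ≈ 1.2685e-6
C(X, T) = -5*T² (C(X, T) = (T*(-5))*T = (-5*T)*T = -5*T²)
C(-5*3 + 6, 388)/S = (-5*388²)/(1/788350) = -5*150544*788350 = -752720*788350 = -593406812000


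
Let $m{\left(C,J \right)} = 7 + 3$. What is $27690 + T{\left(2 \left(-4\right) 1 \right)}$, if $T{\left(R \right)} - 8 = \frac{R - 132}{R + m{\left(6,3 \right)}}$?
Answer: $27628$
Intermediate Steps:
$m{\left(C,J \right)} = 10$
$T{\left(R \right)} = 8 + \frac{-132 + R}{10 + R}$ ($T{\left(R \right)} = 8 + \frac{R - 132}{R + 10} = 8 + \frac{-132 + R}{10 + R}$)
$27690 + T{\left(2 \left(-4\right) 1 \right)} = 27690 + \frac{-52 + 9 \cdot 2 \left(-4\right) 1}{10 + 2 \left(-4\right) 1} = 27690 + \frac{-52 + 9 \left(\left(-8\right) 1\right)}{10 - 8} = 27690 + \frac{-52 + 9 \left(-8\right)}{10 - 8} = 27690 + \frac{-52 - 72}{2} = 27690 + \frac{1}{2} \left(-124\right) = 27690 - 62 = 27628$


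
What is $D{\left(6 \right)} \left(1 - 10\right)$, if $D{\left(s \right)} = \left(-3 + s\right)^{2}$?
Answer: $-81$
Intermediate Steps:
$D{\left(6 \right)} \left(1 - 10\right) = \left(-3 + 6\right)^{2} \left(1 - 10\right) = 3^{2} \left(-9\right) = 9 \left(-9\right) = -81$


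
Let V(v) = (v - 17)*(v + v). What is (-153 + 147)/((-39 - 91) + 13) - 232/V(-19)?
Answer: -263/2223 ≈ -0.11831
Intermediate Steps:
V(v) = 2*v*(-17 + v) (V(v) = (-17 + v)*(2*v) = 2*v*(-17 + v))
(-153 + 147)/((-39 - 91) + 13) - 232/V(-19) = (-153 + 147)/((-39 - 91) + 13) - 232*(-1/(38*(-17 - 19))) = -6/(-130 + 13) - 232/(2*(-19)*(-36)) = -6/(-117) - 232/1368 = -6*(-1/117) - 232*1/1368 = 2/39 - 29/171 = -263/2223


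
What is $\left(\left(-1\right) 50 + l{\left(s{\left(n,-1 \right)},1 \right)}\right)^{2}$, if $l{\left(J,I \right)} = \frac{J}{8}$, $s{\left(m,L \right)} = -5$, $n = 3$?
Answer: $\frac{164025}{64} \approx 2562.9$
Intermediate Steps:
$l{\left(J,I \right)} = \frac{J}{8}$ ($l{\left(J,I \right)} = J \frac{1}{8} = \frac{J}{8}$)
$\left(\left(-1\right) 50 + l{\left(s{\left(n,-1 \right)},1 \right)}\right)^{2} = \left(\left(-1\right) 50 + \frac{1}{8} \left(-5\right)\right)^{2} = \left(-50 - \frac{5}{8}\right)^{2} = \left(- \frac{405}{8}\right)^{2} = \frac{164025}{64}$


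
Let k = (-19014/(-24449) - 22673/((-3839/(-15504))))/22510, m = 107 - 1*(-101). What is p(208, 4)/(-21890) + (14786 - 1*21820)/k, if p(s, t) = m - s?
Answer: 7430654626743370/4297146538731 ≈ 1729.2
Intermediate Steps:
m = 208 (m = 107 + 101 = 208)
k = -4297146538731/1056391047305 (k = (-19014*(-1/24449) - 22673/((-3839*(-1/15504))))*(1/22510) = (19014/24449 - 22673/3839/15504)*(1/22510) = (19014/24449 - 22673*15504/3839)*(1/22510) = (19014/24449 - 351522192/3839)*(1/22510) = -8594293077462/93859711*1/22510 = -4297146538731/1056391047305 ≈ -4.0678)
p(s, t) = 208 - s
p(208, 4)/(-21890) + (14786 - 1*21820)/k = (208 - 1*208)/(-21890) + (14786 - 1*21820)/(-4297146538731/1056391047305) = (208 - 208)*(-1/21890) + (14786 - 21820)*(-1056391047305/4297146538731) = 0*(-1/21890) - 7034*(-1056391047305/4297146538731) = 0 + 7430654626743370/4297146538731 = 7430654626743370/4297146538731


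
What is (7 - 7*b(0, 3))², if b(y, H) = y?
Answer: 49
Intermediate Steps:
(7 - 7*b(0, 3))² = (7 - 7*0)² = (7 + 0)² = 7² = 49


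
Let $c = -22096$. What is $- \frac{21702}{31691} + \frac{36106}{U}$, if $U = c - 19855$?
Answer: $- \frac{293522264}{189924163} \approx -1.5455$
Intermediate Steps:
$U = -41951$ ($U = -22096 - 19855 = -41951$)
$- \frac{21702}{31691} + \frac{36106}{U} = - \frac{21702}{31691} + \frac{36106}{-41951} = \left(-21702\right) \frac{1}{31691} + 36106 \left(- \frac{1}{41951}\right) = - \frac{21702}{31691} - \frac{5158}{5993} = - \frac{293522264}{189924163}$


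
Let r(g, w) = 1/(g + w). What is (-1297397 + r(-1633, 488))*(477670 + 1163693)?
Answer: -2438276851408458/1145 ≈ -2.1295e+12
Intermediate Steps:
(-1297397 + r(-1633, 488))*(477670 + 1163693) = (-1297397 + 1/(-1633 + 488))*(477670 + 1163693) = (-1297397 + 1/(-1145))*1641363 = (-1297397 - 1/1145)*1641363 = -1485519566/1145*1641363 = -2438276851408458/1145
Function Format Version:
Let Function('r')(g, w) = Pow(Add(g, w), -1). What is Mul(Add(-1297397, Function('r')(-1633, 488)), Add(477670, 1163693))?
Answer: Rational(-2438276851408458, 1145) ≈ -2.1295e+12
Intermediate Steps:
Mul(Add(-1297397, Function('r')(-1633, 488)), Add(477670, 1163693)) = Mul(Add(-1297397, Pow(Add(-1633, 488), -1)), Add(477670, 1163693)) = Mul(Add(-1297397, Pow(-1145, -1)), 1641363) = Mul(Add(-1297397, Rational(-1, 1145)), 1641363) = Mul(Rational(-1485519566, 1145), 1641363) = Rational(-2438276851408458, 1145)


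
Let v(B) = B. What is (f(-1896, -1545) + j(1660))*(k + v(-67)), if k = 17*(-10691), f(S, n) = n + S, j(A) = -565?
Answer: 728346884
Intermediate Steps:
f(S, n) = S + n
k = -181747
(f(-1896, -1545) + j(1660))*(k + v(-67)) = ((-1896 - 1545) - 565)*(-181747 - 67) = (-3441 - 565)*(-181814) = -4006*(-181814) = 728346884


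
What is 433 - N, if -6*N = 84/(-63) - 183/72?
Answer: 20753/48 ≈ 432.35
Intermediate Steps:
N = 31/48 (N = -(84/(-63) - 183/72)/6 = -(84*(-1/63) - 183*1/72)/6 = -(-4/3 - 61/24)/6 = -⅙*(-31/8) = 31/48 ≈ 0.64583)
433 - N = 433 - 1*31/48 = 433 - 31/48 = 20753/48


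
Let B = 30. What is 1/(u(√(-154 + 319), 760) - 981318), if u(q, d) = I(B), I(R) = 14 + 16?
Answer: -1/981288 ≈ -1.0191e-6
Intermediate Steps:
I(R) = 30
u(q, d) = 30
1/(u(√(-154 + 319), 760) - 981318) = 1/(30 - 981318) = 1/(-981288) = -1/981288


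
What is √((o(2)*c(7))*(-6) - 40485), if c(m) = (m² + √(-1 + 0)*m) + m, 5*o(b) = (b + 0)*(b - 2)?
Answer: I*√40485 ≈ 201.21*I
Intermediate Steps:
o(b) = b*(-2 + b)/5 (o(b) = ((b + 0)*(b - 2))/5 = (b*(-2 + b))/5 = b*(-2 + b)/5)
c(m) = m + m² + I*m (c(m) = (m² + √(-1)*m) + m = (m² + I*m) + m = m + m² + I*m)
√((o(2)*c(7))*(-6) - 40485) = √((((⅕)*2*(-2 + 2))*(7*(1 + I + 7)))*(-6) - 40485) = √((((⅕)*2*0)*(7*(8 + I)))*(-6) - 40485) = √((0*(56 + 7*I))*(-6) - 40485) = √(0*(-6) - 40485) = √(0 - 40485) = √(-40485) = I*√40485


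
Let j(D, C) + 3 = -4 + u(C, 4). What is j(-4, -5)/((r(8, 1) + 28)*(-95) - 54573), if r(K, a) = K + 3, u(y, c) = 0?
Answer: 7/58278 ≈ 0.00012011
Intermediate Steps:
r(K, a) = 3 + K
j(D, C) = -7 (j(D, C) = -3 + (-4 + 0) = -3 - 4 = -7)
j(-4, -5)/((r(8, 1) + 28)*(-95) - 54573) = -7/(((3 + 8) + 28)*(-95) - 54573) = -7/((11 + 28)*(-95) - 54573) = -7/(39*(-95) - 54573) = -7/(-3705 - 54573) = -7/(-58278) = -1/58278*(-7) = 7/58278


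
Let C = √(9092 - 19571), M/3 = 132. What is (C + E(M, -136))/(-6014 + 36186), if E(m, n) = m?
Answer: 99/7543 + I*√10479/30172 ≈ 0.013125 + 0.0033928*I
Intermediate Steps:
M = 396 (M = 3*132 = 396)
C = I*√10479 (C = √(-10479) = I*√10479 ≈ 102.37*I)
(C + E(M, -136))/(-6014 + 36186) = (I*√10479 + 396)/(-6014 + 36186) = (396 + I*√10479)/30172 = (396 + I*√10479)*(1/30172) = 99/7543 + I*√10479/30172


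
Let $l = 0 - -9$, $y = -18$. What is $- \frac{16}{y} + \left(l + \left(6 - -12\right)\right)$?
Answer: $\frac{251}{9} \approx 27.889$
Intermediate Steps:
$l = 9$ ($l = 0 + 9 = 9$)
$- \frac{16}{y} + \left(l + \left(6 - -12\right)\right) = - \frac{16}{-18} + \left(9 + \left(6 - -12\right)\right) = \left(-16\right) \left(- \frac{1}{18}\right) + \left(9 + \left(6 + 12\right)\right) = \frac{8}{9} + \left(9 + 18\right) = \frac{8}{9} + 27 = \frac{251}{9}$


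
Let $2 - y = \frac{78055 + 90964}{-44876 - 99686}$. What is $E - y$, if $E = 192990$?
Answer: $\frac{27898562237}{144562} \approx 1.9299 \cdot 10^{5}$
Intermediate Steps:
$y = \frac{458143}{144562}$ ($y = 2 - \frac{78055 + 90964}{-44876 - 99686} = 2 - \frac{169019}{-144562} = 2 - 169019 \left(- \frac{1}{144562}\right) = 2 - - \frac{169019}{144562} = 2 + \frac{169019}{144562} = \frac{458143}{144562} \approx 3.1692$)
$E - y = 192990 - \frac{458143}{144562} = \frac{27898562237}{144562}$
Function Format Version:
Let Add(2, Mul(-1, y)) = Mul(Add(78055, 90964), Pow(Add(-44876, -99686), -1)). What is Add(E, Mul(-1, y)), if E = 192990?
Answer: Rational(27898562237, 144562) ≈ 1.9299e+5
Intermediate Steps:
y = Rational(458143, 144562) (y = Add(2, Mul(-1, Mul(Add(78055, 90964), Pow(Add(-44876, -99686), -1)))) = Add(2, Mul(-1, Mul(169019, Pow(-144562, -1)))) = Add(2, Mul(-1, Mul(169019, Rational(-1, 144562)))) = Add(2, Mul(-1, Rational(-169019, 144562))) = Add(2, Rational(169019, 144562)) = Rational(458143, 144562) ≈ 3.1692)
Add(E, Mul(-1, y)) = Add(192990, Mul(-1, Rational(458143, 144562))) = Add(192990, Rational(-458143, 144562)) = Rational(27898562237, 144562)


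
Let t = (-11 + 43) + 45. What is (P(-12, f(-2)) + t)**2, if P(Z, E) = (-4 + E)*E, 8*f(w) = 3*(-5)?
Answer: 31730689/4096 ≈ 7746.8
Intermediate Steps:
t = 77 (t = 32 + 45 = 77)
f(w) = -15/8 (f(w) = (3*(-5))/8 = (1/8)*(-15) = -15/8)
P(Z, E) = E*(-4 + E)
(P(-12, f(-2)) + t)**2 = (-15*(-4 - 15/8)/8 + 77)**2 = (-15/8*(-47/8) + 77)**2 = (705/64 + 77)**2 = (5633/64)**2 = 31730689/4096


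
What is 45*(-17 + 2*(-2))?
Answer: -945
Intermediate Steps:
45*(-17 + 2*(-2)) = 45*(-17 - 4) = 45*(-21) = -945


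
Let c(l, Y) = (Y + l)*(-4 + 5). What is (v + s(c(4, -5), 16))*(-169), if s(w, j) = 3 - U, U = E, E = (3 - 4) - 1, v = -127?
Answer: 20618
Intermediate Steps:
c(l, Y) = Y + l (c(l, Y) = (Y + l)*1 = Y + l)
E = -2 (E = -1 - 1 = -2)
U = -2
s(w, j) = 5 (s(w, j) = 3 - 1*(-2) = 3 + 2 = 5)
(v + s(c(4, -5), 16))*(-169) = (-127 + 5)*(-169) = -122*(-169) = 20618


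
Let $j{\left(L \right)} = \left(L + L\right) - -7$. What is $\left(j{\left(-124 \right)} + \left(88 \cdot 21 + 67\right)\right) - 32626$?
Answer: $-30952$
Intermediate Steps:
$j{\left(L \right)} = 7 + 2 L$ ($j{\left(L \right)} = 2 L + 7 = 7 + 2 L$)
$\left(j{\left(-124 \right)} + \left(88 \cdot 21 + 67\right)\right) - 32626 = \left(\left(7 + 2 \left(-124\right)\right) + \left(88 \cdot 21 + 67\right)\right) - 32626 = \left(\left(7 - 248\right) + \left(1848 + 67\right)\right) - 32626 = \left(-241 + 1915\right) - 32626 = 1674 - 32626 = -30952$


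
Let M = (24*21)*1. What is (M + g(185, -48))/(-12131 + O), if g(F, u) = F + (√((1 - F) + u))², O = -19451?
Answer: -457/31582 ≈ -0.014470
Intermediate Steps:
M = 504 (M = 504*1 = 504)
g(F, u) = 1 + u (g(F, u) = F + (√(1 + u - F))² = F + (1 + u - F) = 1 + u)
(M + g(185, -48))/(-12131 + O) = (504 + (1 - 48))/(-12131 - 19451) = (504 - 47)/(-31582) = 457*(-1/31582) = -457/31582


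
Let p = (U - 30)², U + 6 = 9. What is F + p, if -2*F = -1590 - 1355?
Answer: 4403/2 ≈ 2201.5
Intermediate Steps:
U = 3 (U = -6 + 9 = 3)
F = 2945/2 (F = -(-1590 - 1355)/2 = -½*(-2945) = 2945/2 ≈ 1472.5)
p = 729 (p = (3 - 30)² = (-27)² = 729)
F + p = 2945/2 + 729 = 4403/2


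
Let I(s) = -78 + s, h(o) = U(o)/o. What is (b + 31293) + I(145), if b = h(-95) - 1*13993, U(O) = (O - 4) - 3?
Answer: 1649967/95 ≈ 17368.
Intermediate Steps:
U(O) = -7 + O (U(O) = (-4 + O) - 3 = -7 + O)
h(o) = (-7 + o)/o
b = -1329233/95 (b = (-7 - 95)/(-95) - 1*13993 = -1/95*(-102) - 13993 = 102/95 - 13993 = -1329233/95 ≈ -13992.)
(b + 31293) + I(145) = (-1329233/95 + 31293) + (-78 + 145) = 1643602/95 + 67 = 1649967/95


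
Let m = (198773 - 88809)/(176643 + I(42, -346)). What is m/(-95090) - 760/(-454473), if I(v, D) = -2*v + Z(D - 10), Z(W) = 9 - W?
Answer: 86054315761/51661613825910 ≈ 0.0016657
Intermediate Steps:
I(v, D) = 19 - D - 2*v (I(v, D) = -2*v + (9 - (D - 10)) = -2*v + (9 - (-10 + D)) = -2*v + (9 + (10 - D)) = -2*v + (19 - D) = 19 - D - 2*v)
m = 27491/44231 (m = (198773 - 88809)/(176643 + (19 - 1*(-346) - 2*42)) = 109964/(176643 + (19 + 346 - 84)) = 109964/(176643 + 281) = 109964/176924 = 109964*(1/176924) = 27491/44231 ≈ 0.62153)
m/(-95090) - 760/(-454473) = (27491/44231)/(-95090) - 760/(-454473) = (27491/44231)*(-1/95090) - 760*(-1/454473) = -743/113673670 + 760/454473 = 86054315761/51661613825910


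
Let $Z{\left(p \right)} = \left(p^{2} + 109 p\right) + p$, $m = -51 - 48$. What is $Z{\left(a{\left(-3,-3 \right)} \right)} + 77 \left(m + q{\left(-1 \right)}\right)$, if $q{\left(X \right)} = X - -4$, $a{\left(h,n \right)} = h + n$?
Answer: $-8016$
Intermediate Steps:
$m = -99$
$q{\left(X \right)} = 4 + X$ ($q{\left(X \right)} = X + 4 = 4 + X$)
$Z{\left(p \right)} = p^{2} + 110 p$
$Z{\left(a{\left(-3,-3 \right)} \right)} + 77 \left(m + q{\left(-1 \right)}\right) = \left(-3 - 3\right) \left(110 - 6\right) + 77 \left(-99 + \left(4 - 1\right)\right) = - 6 \left(110 - 6\right) + 77 \left(-99 + 3\right) = \left(-6\right) 104 + 77 \left(-96\right) = -624 - 7392 = -8016$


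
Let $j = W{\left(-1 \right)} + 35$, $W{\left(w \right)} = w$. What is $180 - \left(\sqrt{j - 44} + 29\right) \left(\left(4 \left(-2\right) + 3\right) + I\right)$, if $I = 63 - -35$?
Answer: $-2517 - 93 i \sqrt{10} \approx -2517.0 - 294.09 i$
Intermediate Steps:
$j = 34$ ($j = -1 + 35 = 34$)
$I = 98$ ($I = 63 + 35 = 98$)
$180 - \left(\sqrt{j - 44} + 29\right) \left(\left(4 \left(-2\right) + 3\right) + I\right) = 180 - \left(\sqrt{34 - 44} + 29\right) \left(\left(4 \left(-2\right) + 3\right) + 98\right) = 180 - \left(\sqrt{-10} + 29\right) \left(\left(-8 + 3\right) + 98\right) = 180 - \left(i \sqrt{10} + 29\right) \left(-5 + 98\right) = 180 - \left(29 + i \sqrt{10}\right) 93 = 180 - \left(2697 + 93 i \sqrt{10}\right) = -2517 - 93 i \sqrt{10}$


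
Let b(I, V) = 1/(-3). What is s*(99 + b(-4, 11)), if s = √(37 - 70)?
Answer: 296*I*√33/3 ≈ 566.8*I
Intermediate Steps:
b(I, V) = -⅓
s = I*√33 (s = √(-33) = I*√33 ≈ 5.7446*I)
s*(99 + b(-4, 11)) = (I*√33)*(99 - ⅓) = (I*√33)*(296/3) = 296*I*√33/3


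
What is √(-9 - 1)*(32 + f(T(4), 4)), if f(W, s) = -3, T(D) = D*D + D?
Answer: 29*I*√10 ≈ 91.706*I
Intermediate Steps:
T(D) = D + D² (T(D) = D² + D = D + D²)
√(-9 - 1)*(32 + f(T(4), 4)) = √(-9 - 1)*(32 - 3) = √(-10)*29 = (I*√10)*29 = 29*I*√10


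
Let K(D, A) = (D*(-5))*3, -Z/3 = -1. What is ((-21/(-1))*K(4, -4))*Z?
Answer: -3780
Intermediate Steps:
Z = 3 (Z = -3*(-1) = 3)
K(D, A) = -15*D (K(D, A) = -5*D*3 = -15*D)
((-21/(-1))*K(4, -4))*Z = ((-21/(-1))*(-15*4))*3 = (-21*(-1)*(-60))*3 = (21*(-60))*3 = -1260*3 = -3780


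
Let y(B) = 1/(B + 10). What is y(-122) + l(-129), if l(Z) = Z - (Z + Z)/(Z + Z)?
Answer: -14561/112 ≈ -130.01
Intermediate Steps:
y(B) = 1/(10 + B)
l(Z) = -1 + Z (l(Z) = Z - 2*Z/(2*Z) = Z - 2*Z*1/(2*Z) = Z - 1*1 = Z - 1 = -1 + Z)
y(-122) + l(-129) = 1/(10 - 122) + (-1 - 129) = 1/(-112) - 130 = -1/112 - 130 = -14561/112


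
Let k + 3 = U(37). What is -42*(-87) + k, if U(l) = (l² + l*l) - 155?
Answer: 6234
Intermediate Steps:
U(l) = -155 + 2*l² (U(l) = (l² + l²) - 155 = 2*l² - 155 = -155 + 2*l²)
k = 2580 (k = -3 + (-155 + 2*37²) = -3 + (-155 + 2*1369) = -3 + (-155 + 2738) = -3 + 2583 = 2580)
-42*(-87) + k = -42*(-87) + 2580 = 3654 + 2580 = 6234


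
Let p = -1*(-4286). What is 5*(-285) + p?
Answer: 2861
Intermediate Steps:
p = 4286
5*(-285) + p = 5*(-285) + 4286 = -1425 + 4286 = 2861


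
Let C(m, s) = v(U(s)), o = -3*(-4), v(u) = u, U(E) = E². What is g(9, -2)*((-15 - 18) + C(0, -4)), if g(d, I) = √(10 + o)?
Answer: -17*√22 ≈ -79.737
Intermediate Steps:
o = 12
C(m, s) = s²
g(d, I) = √22 (g(d, I) = √(10 + 12) = √22)
g(9, -2)*((-15 - 18) + C(0, -4)) = √22*((-15 - 18) + (-4)²) = √22*(-33 + 16) = √22*(-17) = -17*√22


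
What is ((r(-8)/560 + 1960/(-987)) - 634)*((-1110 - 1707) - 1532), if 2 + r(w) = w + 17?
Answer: 31198764871/11280 ≈ 2.7658e+6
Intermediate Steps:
r(w) = 15 + w (r(w) = -2 + (w + 17) = -2 + (17 + w) = 15 + w)
((r(-8)/560 + 1960/(-987)) - 634)*((-1110 - 1707) - 1532) = (((15 - 8)/560 + 1960/(-987)) - 634)*((-1110 - 1707) - 1532) = ((7*(1/560) + 1960*(-1/987)) - 634)*(-2817 - 1532) = ((1/80 - 280/141) - 634)*(-4349) = (-22259/11280 - 634)*(-4349) = -7173779/11280*(-4349) = 31198764871/11280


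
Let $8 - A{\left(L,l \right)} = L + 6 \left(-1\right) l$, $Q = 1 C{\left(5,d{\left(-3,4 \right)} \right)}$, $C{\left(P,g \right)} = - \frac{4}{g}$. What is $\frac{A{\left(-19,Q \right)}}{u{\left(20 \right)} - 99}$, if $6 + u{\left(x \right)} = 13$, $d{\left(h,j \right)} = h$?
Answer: $- \frac{35}{92} \approx -0.38043$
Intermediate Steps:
$Q = \frac{4}{3}$ ($Q = 1 \left(- \frac{4}{-3}\right) = 1 \left(\left(-4\right) \left(- \frac{1}{3}\right)\right) = 1 \cdot \frac{4}{3} = \frac{4}{3} \approx 1.3333$)
$A{\left(L,l \right)} = 8 - L + 6 l$ ($A{\left(L,l \right)} = 8 - \left(L + 6 \left(-1\right) l\right) = 8 - \left(L - 6 l\right) = 8 - L + 6 l$)
$u{\left(x \right)} = 7$ ($u{\left(x \right)} = -6 + 13 = 7$)
$\frac{A{\left(-19,Q \right)}}{u{\left(20 \right)} - 99} = \frac{8 - -19 + 6 \cdot \frac{4}{3}}{7 - 99} = \frac{8 + 19 + 8}{7 - 99} = \frac{35}{-92} = 35 \left(- \frac{1}{92}\right) = - \frac{35}{92}$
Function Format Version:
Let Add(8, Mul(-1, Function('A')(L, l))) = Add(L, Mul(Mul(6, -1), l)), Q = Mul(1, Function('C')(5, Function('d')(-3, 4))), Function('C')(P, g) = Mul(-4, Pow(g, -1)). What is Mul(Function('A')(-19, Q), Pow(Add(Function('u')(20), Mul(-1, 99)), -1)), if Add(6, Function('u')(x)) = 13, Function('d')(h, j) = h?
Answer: Rational(-35, 92) ≈ -0.38043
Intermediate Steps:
Q = Rational(4, 3) (Q = Mul(1, Mul(-4, Pow(-3, -1))) = Mul(1, Mul(-4, Rational(-1, 3))) = Mul(1, Rational(4, 3)) = Rational(4, 3) ≈ 1.3333)
Function('A')(L, l) = Add(8, Mul(-1, L), Mul(6, l)) (Function('A')(L, l) = Add(8, Mul(-1, Add(L, Mul(Mul(6, -1), l)))) = Add(8, Mul(-1, Add(L, Mul(-6, l)))) = Add(8, Add(Mul(-1, L), Mul(6, l))) = Add(8, Mul(-1, L), Mul(6, l)))
Function('u')(x) = 7 (Function('u')(x) = Add(-6, 13) = 7)
Mul(Function('A')(-19, Q), Pow(Add(Function('u')(20), Mul(-1, 99)), -1)) = Mul(Add(8, Mul(-1, -19), Mul(6, Rational(4, 3))), Pow(Add(7, Mul(-1, 99)), -1)) = Mul(Add(8, 19, 8), Pow(Add(7, -99), -1)) = Mul(35, Pow(-92, -1)) = Mul(35, Rational(-1, 92)) = Rational(-35, 92)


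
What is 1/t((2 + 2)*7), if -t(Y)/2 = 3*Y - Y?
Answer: -1/112 ≈ -0.0089286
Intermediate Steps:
t(Y) = -4*Y (t(Y) = -2*(3*Y - Y) = -4*Y)
1/t((2 + 2)*7) = 1/(-4*(2 + 2)*7) = 1/(-16*7) = 1/(-4*28) = 1/(-112) = -1/112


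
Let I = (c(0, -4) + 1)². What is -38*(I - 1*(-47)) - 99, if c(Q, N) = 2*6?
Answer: -8307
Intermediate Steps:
c(Q, N) = 12
I = 169 (I = (12 + 1)² = 13² = 169)
-38*(I - 1*(-47)) - 99 = -38*(169 - 1*(-47)) - 99 = -38*(169 + 47) - 99 = -38*216 - 99 = -8208 - 99 = -8307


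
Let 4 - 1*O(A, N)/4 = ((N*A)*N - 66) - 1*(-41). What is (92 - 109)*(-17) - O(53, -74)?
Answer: 1161085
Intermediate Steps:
O(A, N) = 116 - 4*A*N² (O(A, N) = 16 - 4*(((N*A)*N - 66) - 1*(-41)) = 16 - 4*(((A*N)*N - 66) + 41) = 16 - 4*((A*N² - 66) + 41) = 16 - 4*((-66 + A*N²) + 41) = 16 - 4*(-25 + A*N²) = 16 + (100 - 4*A*N²) = 116 - 4*A*N²)
(92 - 109)*(-17) - O(53, -74) = (92 - 109)*(-17) - (116 - 4*53*(-74)²) = -17*(-17) - (116 - 4*53*5476) = 289 - (116 - 1160912) = 289 - 1*(-1160796) = 289 + 1160796 = 1161085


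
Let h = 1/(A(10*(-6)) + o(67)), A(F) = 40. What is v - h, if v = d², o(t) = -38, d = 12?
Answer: 287/2 ≈ 143.50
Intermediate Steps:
v = 144 (v = 12² = 144)
h = ½ (h = 1/(40 - 38) = 1/2 = ½ ≈ 0.50000)
v - h = 144 - 1*½ = 144 - ½ = 287/2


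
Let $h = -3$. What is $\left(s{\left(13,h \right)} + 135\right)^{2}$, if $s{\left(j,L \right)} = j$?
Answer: $21904$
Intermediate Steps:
$\left(s{\left(13,h \right)} + 135\right)^{2} = \left(13 + 135\right)^{2} = 148^{2} = 21904$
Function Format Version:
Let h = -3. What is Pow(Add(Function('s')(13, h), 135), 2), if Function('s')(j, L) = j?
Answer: 21904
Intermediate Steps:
Pow(Add(Function('s')(13, h), 135), 2) = Pow(Add(13, 135), 2) = Pow(148, 2) = 21904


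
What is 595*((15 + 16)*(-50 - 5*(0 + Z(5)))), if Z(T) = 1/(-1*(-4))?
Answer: -3781225/4 ≈ -9.4531e+5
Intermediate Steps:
Z(T) = ¼ (Z(T) = 1/4 = ¼)
595*((15 + 16)*(-50 - 5*(0 + Z(5)))) = 595*((15 + 16)*(-50 - 5*(0 + ¼))) = 595*(31*(-50 - 5*¼)) = 595*(31*(-50 - 5/4)) = 595*(31*(-205/4)) = 595*(-6355/4) = -3781225/4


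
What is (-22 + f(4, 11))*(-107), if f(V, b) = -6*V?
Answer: 4922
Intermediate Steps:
(-22 + f(4, 11))*(-107) = (-22 - 6*4)*(-107) = (-22 - 24)*(-107) = -46*(-107) = 4922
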